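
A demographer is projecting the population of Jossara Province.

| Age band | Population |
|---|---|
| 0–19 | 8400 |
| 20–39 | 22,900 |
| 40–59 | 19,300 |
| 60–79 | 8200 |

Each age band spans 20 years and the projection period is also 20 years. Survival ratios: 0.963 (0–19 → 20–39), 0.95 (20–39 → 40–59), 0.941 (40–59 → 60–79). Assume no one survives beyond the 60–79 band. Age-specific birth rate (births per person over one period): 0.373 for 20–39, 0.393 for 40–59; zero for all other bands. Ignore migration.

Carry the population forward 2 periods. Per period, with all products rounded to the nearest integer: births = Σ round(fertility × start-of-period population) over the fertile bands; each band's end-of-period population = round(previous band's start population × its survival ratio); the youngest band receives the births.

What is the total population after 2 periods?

55253

Call the groups 1 to 4, youngest first.
[period 1]
Births: 22900 × 0.373 = 8542  |  19300 × 0.393 = 7585 — total 16127
Group 2: 8400 × 0.963 = 8089
Group 3: 22900 × 0.95 = 21755
Group 4: 19300 × 0.941 = 18161
End of period: [16127, 8089, 21755, 18161]
[period 2]
Births: 8089 × 0.373 = 3017  |  21755 × 0.393 = 8550 — total 11567
Group 2: 16127 × 0.963 = 15530
Group 3: 8089 × 0.95 = 7685
Group 4: 21755 × 0.941 = 20471
End of period: [11567, 15530, 7685, 20471]
Total after period 2: 11567 + 15530 + 7685 + 20471 = 55253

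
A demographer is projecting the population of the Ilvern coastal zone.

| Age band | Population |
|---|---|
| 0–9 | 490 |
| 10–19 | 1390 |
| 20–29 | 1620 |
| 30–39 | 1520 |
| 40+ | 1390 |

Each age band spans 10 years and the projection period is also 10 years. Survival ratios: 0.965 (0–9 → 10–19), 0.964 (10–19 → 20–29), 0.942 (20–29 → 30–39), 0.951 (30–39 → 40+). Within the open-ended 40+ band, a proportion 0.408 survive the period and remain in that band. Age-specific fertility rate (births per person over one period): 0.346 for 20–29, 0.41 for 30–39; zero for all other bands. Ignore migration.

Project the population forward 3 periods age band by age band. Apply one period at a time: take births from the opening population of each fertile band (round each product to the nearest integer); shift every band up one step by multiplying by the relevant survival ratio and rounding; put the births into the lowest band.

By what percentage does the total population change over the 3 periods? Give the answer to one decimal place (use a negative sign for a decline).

-16.0

[period 1]
Births: 1620 × 0.346 = 561 ; 1520 × 0.41 = 623 ⇒ total 1184
10–19: 490 × 0.965 = 473
20–29: 1390 × 0.964 = 1340
30–39: 1620 × 0.942 = 1526
40+: 1520 × 0.951 + 1390 × 0.408 = 1446 + 567 = 2013
→ [1184, 473, 1340, 1526, 2013]
[period 2]
Births: 1340 × 0.346 = 464 ; 1526 × 0.41 = 626 ⇒ total 1090
10–19: 1184 × 0.965 = 1143
20–29: 473 × 0.964 = 456
30–39: 1340 × 0.942 = 1262
40+: 1526 × 0.951 + 2013 × 0.408 = 1451 + 821 = 2272
→ [1090, 1143, 456, 1262, 2272]
[period 3]
Births: 456 × 0.346 = 158 ; 1262 × 0.41 = 517 ⇒ total 675
10–19: 1090 × 0.965 = 1052
20–29: 1143 × 0.964 = 1102
30–39: 456 × 0.942 = 430
40+: 1262 × 0.951 + 2272 × 0.408 = 1200 + 927 = 2127
→ [675, 1052, 1102, 430, 2127]
Total: 6410 → 5386; change = -1024; percentage change = -16.0%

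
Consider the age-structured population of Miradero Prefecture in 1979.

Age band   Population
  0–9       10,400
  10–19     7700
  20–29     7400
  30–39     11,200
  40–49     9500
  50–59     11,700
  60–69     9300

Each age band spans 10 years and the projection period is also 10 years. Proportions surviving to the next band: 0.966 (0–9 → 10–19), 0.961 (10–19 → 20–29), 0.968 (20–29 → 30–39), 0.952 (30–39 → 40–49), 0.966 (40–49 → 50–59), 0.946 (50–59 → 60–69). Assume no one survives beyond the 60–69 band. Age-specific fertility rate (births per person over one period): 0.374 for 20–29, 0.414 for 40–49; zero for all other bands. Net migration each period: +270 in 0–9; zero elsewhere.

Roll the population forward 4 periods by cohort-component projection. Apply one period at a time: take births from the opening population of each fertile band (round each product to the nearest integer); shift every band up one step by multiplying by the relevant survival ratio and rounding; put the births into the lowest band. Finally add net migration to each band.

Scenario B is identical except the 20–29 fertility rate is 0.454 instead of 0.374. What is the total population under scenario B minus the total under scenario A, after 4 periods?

Let group 1 be 0–9 through group 7 = 60–69.
[period 1]
Births: 7400 * 0.374 = 2768 ; 9500 * 0.414 = 3933 — total 6701
Group 2: 10400 * 0.966 = 10046
Group 3: 7700 * 0.961 = 7400
Group 4: 7400 * 0.968 = 7163
Group 5: 11200 * 0.952 = 10662
Group 6: 9500 * 0.966 = 9177
Group 7: 11700 * 0.946 = 11068
Net migration: Group 1 + 270 → 6971
→ [6971, 10046, 7400, 7163, 10662, 9177, 11068]
[period 2]
Births: 7400 * 0.374 = 2768 ; 10662 * 0.414 = 4414 — total 7182
Group 2: 6971 * 0.966 = 6734
Group 3: 10046 * 0.961 = 9654
Group 4: 7400 * 0.968 = 7163
Group 5: 7163 * 0.952 = 6819
Group 6: 10662 * 0.966 = 10299
Group 7: 9177 * 0.946 = 8681
Net migration: Group 1 + 270 → 7452
→ [7452, 6734, 9654, 7163, 6819, 10299, 8681]
[period 3]
Births: 9654 * 0.374 = 3611 ; 6819 * 0.414 = 2823 — total 6434
Group 2: 7452 * 0.966 = 7199
Group 3: 6734 * 0.961 = 6471
Group 4: 9654 * 0.968 = 9345
Group 5: 7163 * 0.952 = 6819
Group 6: 6819 * 0.966 = 6587
Group 7: 10299 * 0.946 = 9743
Net migration: Group 1 + 270 → 6704
→ [6704, 7199, 6471, 9345, 6819, 6587, 9743]
[period 4]
Births: 6471 * 0.374 = 2420 ; 6819 * 0.414 = 2823 — total 5243
Group 2: 6704 * 0.966 = 6476
Group 3: 7199 * 0.961 = 6918
Group 4: 6471 * 0.968 = 6264
Group 5: 9345 * 0.952 = 8896
Group 6: 6819 * 0.966 = 6587
Group 7: 6587 * 0.946 = 6231
Net migration: Group 1 + 270 → 5513
→ [5513, 6476, 6918, 6264, 8896, 6587, 6231]
Scenario A total after 4 periods: 46885
Scenario B projection —
[period 1]
Births: 7400 * 0.454 = 3360 ; 9500 * 0.414 = 3933 — total 7293
Group 2: 10400 * 0.966 = 10046
Group 3: 7700 * 0.961 = 7400
Group 4: 7400 * 0.968 = 7163
Group 5: 11200 * 0.952 = 10662
Group 6: 9500 * 0.966 = 9177
Group 7: 11700 * 0.946 = 11068
Net migration: Group 1 + 270 → 7563
→ [7563, 10046, 7400, 7163, 10662, 9177, 11068]
[period 2]
Births: 7400 * 0.454 = 3360 ; 10662 * 0.414 = 4414 — total 7774
Group 2: 7563 * 0.966 = 7306
Group 3: 10046 * 0.961 = 9654
Group 4: 7400 * 0.968 = 7163
Group 5: 7163 * 0.952 = 6819
Group 6: 10662 * 0.966 = 10299
Group 7: 9177 * 0.946 = 8681
Net migration: Group 1 + 270 → 8044
→ [8044, 7306, 9654, 7163, 6819, 10299, 8681]
[period 3]
Births: 9654 * 0.454 = 4383 ; 6819 * 0.414 = 2823 — total 7206
Group 2: 8044 * 0.966 = 7771
Group 3: 7306 * 0.961 = 7021
Group 4: 9654 * 0.968 = 9345
Group 5: 7163 * 0.952 = 6819
Group 6: 6819 * 0.966 = 6587
Group 7: 10299 * 0.946 = 9743
Net migration: Group 1 + 270 → 7476
→ [7476, 7771, 7021, 9345, 6819, 6587, 9743]
[period 4]
Births: 7021 * 0.454 = 3188 ; 6819 * 0.414 = 2823 — total 6011
Group 2: 7476 * 0.966 = 7222
Group 3: 7771 * 0.961 = 7468
Group 4: 7021 * 0.968 = 6796
Group 5: 9345 * 0.952 = 8896
Group 6: 6819 * 0.966 = 6587
Group 7: 6587 * 0.946 = 6231
Net migration: Group 1 + 270 → 6281
→ [6281, 7222, 7468, 6796, 8896, 6587, 6231]
Scenario B total after 4 periods: 49481
Difference B − A = 49481 − 46885 = 2596

2596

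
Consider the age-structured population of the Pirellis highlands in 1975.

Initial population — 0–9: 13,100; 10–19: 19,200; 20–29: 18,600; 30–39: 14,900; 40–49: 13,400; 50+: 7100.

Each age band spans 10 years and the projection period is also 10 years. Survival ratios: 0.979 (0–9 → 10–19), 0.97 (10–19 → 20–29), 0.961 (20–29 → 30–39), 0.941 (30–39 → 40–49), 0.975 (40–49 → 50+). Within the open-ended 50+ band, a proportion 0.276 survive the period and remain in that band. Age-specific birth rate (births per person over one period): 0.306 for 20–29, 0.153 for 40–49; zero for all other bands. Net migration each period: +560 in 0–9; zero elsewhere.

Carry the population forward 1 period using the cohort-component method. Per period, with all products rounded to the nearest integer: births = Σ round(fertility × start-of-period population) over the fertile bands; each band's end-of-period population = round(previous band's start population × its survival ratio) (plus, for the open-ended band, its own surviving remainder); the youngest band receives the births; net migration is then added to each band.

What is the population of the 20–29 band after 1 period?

(Bands numbered youngest = 1 to oldest = 6.)
Period 1.
Births: 18600 × 0.306 = 5692, 13400 × 0.153 = 2050 ⇒ total 7742
Band 2: 13100 × 0.979 = 12825
Band 3: 19200 × 0.97 = 18624
Band 4: 18600 × 0.961 = 17875
Band 5: 14900 × 0.941 = 14021
Band 6: 13400 × 0.975 + 7100 × 0.276 = 13065 + 1960 = 15025
Net migration: Band 1 + 560 → 8302
End of period: [8302, 12825, 18624, 17875, 14021, 15025]

18624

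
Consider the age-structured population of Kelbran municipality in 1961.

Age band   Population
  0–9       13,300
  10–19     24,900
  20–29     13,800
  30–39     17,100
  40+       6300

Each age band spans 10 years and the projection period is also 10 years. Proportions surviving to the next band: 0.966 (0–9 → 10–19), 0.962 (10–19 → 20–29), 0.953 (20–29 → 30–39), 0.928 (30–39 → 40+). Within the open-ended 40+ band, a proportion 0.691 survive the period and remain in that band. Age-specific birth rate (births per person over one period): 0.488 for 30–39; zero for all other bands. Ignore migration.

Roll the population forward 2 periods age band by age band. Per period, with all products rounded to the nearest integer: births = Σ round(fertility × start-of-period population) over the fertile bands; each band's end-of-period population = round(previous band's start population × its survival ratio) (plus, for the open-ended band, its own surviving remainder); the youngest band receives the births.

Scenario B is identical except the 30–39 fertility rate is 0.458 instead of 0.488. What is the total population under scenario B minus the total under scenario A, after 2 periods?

-890

— Period 1 —
Births: 17100 × 0.488 = 8345
10–19: 13300 × 0.966 = 12848
20–29: 24900 × 0.962 = 23954
30–39: 13800 × 0.953 = 13151
40+: 17100 × 0.928 + 6300 × 0.691 = 15869 + 4353 = 20222
Giving 8345 / 12848 / 23954 / 13151 / 20222.
— Period 2 —
Births: 13151 × 0.488 = 6418
10–19: 8345 × 0.966 = 8061
20–29: 12848 × 0.962 = 12360
30–39: 23954 × 0.953 = 22828
40+: 13151 × 0.928 + 20222 × 0.691 = 12204 + 13973 = 26177
Giving 6418 / 8061 / 12360 / 22828 / 26177.
Scenario A total after 2 periods: 75844
Scenario B projection —
— Period 1 —
Births: 17100 × 0.458 = 7832
10–19: 13300 × 0.966 = 12848
20–29: 24900 × 0.962 = 23954
30–39: 13800 × 0.953 = 13151
40+: 17100 × 0.928 + 6300 × 0.691 = 15869 + 4353 = 20222
Giving 7832 / 12848 / 23954 / 13151 / 20222.
— Period 2 —
Births: 13151 × 0.458 = 6023
10–19: 7832 × 0.966 = 7566
20–29: 12848 × 0.962 = 12360
30–39: 23954 × 0.953 = 22828
40+: 13151 × 0.928 + 20222 × 0.691 = 12204 + 13973 = 26177
Giving 6023 / 7566 / 12360 / 22828 / 26177.
Scenario B total after 2 periods: 74954
Difference B − A = 74954 − 75844 = -890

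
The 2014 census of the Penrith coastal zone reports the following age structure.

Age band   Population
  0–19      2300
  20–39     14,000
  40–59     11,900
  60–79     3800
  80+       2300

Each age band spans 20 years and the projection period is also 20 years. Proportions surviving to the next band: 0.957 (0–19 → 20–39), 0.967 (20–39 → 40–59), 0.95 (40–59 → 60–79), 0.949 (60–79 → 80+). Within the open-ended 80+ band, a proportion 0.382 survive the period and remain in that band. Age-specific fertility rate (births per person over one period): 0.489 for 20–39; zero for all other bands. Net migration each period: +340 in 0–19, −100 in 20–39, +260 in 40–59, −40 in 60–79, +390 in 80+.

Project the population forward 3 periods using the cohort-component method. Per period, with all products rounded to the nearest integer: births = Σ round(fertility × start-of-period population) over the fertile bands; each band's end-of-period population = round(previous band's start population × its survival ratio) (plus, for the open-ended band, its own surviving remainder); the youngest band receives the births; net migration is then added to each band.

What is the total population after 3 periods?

Call the bands 1 to 5, youngest first.
After projecting period 1:
Births: 14000 * 0.489 = 6846
Band 2: 2300 * 0.957 = 2201
Band 3: 14000 * 0.967 = 13538
Band 4: 11900 * 0.95 = 11305
Band 5: 3800 * 0.949 + 2300 * 0.382 = 3606 + 879 = 4485
Net migration: Band 1 + 340 → 7186; Band 2 − 100 → 2101; Band 3 + 260 → 13798; Band 4 − 40 → 11265; Band 5 + 390 → 4875
Population now: 0–19=7186, 20–39=2101, 40–59=13798, 60–79=11265, 80+=4875
After projecting period 2:
Births: 2101 * 0.489 = 1027
Band 2: 7186 * 0.957 = 6877
Band 3: 2101 * 0.967 = 2032
Band 4: 13798 * 0.95 = 13108
Band 5: 11265 * 0.949 + 4875 * 0.382 = 10690 + 1862 = 12552
Net migration: Band 1 + 340 → 1367; Band 2 − 100 → 6777; Band 3 + 260 → 2292; Band 4 − 40 → 13068; Band 5 + 390 → 12942
Population now: 0–19=1367, 20–39=6777, 40–59=2292, 60–79=13068, 80+=12942
After projecting period 3:
Births: 6777 * 0.489 = 3314
Band 2: 1367 * 0.957 = 1308
Band 3: 6777 * 0.967 = 6553
Band 4: 2292 * 0.95 = 2177
Band 5: 13068 * 0.949 + 12942 * 0.382 = 12402 + 4944 = 17346
Net migration: Band 1 + 340 → 3654; Band 2 − 100 → 1208; Band 3 + 260 → 6813; Band 4 − 40 → 2137; Band 5 + 390 → 17736
Population now: 0–19=3654, 20–39=1208, 40–59=6813, 60–79=2137, 80+=17736
Total after period 3: 3654 + 1208 + 6813 + 2137 + 17736 = 31548

31548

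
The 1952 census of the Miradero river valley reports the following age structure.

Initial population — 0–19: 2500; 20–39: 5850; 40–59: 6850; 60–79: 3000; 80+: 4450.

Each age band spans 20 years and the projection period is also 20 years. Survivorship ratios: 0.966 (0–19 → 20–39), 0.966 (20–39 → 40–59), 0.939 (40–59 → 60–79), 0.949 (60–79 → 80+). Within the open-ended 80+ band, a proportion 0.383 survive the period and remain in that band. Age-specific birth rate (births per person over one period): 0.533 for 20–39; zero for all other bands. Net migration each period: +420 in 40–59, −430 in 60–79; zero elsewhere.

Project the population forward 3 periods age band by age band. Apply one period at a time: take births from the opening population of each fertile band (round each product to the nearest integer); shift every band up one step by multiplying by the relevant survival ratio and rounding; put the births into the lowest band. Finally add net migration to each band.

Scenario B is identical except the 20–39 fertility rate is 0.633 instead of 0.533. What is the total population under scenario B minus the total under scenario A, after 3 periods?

(Bands numbered youngest = 1 to oldest = 5.)
Period 1.
Births: 5850 × 0.533 = 3118
Band 2: 2500 × 0.966 = 2415
Band 3: 5850 × 0.966 = 5651
Band 4: 6850 × 0.939 = 6432
Band 5: 3000 × 0.949 + 4450 × 0.383 = 2847 + 1704 = 4551
Net migration: Band 3 + 420 → 6071; Band 4 − 430 → 6002
End of period: [3118, 2415, 6071, 6002, 4551]
Period 2.
Births: 2415 × 0.533 = 1287
Band 2: 3118 × 0.966 = 3012
Band 3: 2415 × 0.966 = 2333
Band 4: 6071 × 0.939 = 5701
Band 5: 6002 × 0.949 + 4551 × 0.383 = 5696 + 1743 = 7439
Net migration: Band 3 + 420 → 2753; Band 4 − 430 → 5271
End of period: [1287, 3012, 2753, 5271, 7439]
Period 3.
Births: 3012 × 0.533 = 1605
Band 2: 1287 × 0.966 = 1243
Band 3: 3012 × 0.966 = 2910
Band 4: 2753 × 0.939 = 2585
Band 5: 5271 × 0.949 + 7439 × 0.383 = 5002 + 2849 = 7851
Net migration: Band 3 + 420 → 3330; Band 4 − 430 → 2155
End of period: [1605, 1243, 3330, 2155, 7851]
Scenario A total after 3 periods: 16184
Scenario B projection —
Period 1.
Births: 5850 × 0.633 = 3703
Band 2: 2500 × 0.966 = 2415
Band 3: 5850 × 0.966 = 5651
Band 4: 6850 × 0.939 = 6432
Band 5: 3000 × 0.949 + 4450 × 0.383 = 2847 + 1704 = 4551
Net migration: Band 3 + 420 → 6071; Band 4 − 430 → 6002
End of period: [3703, 2415, 6071, 6002, 4551]
Period 2.
Births: 2415 × 0.633 = 1529
Band 2: 3703 × 0.966 = 3577
Band 3: 2415 × 0.966 = 2333
Band 4: 6071 × 0.939 = 5701
Band 5: 6002 × 0.949 + 4551 × 0.383 = 5696 + 1743 = 7439
Net migration: Band 3 + 420 → 2753; Band 4 − 430 → 5271
End of period: [1529, 3577, 2753, 5271, 7439]
Period 3.
Births: 3577 × 0.633 = 2264
Band 2: 1529 × 0.966 = 1477
Band 3: 3577 × 0.966 = 3455
Band 4: 2753 × 0.939 = 2585
Band 5: 5271 × 0.949 + 7439 × 0.383 = 5002 + 2849 = 7851
Net migration: Band 3 + 420 → 3875; Band 4 − 430 → 2155
End of period: [2264, 1477, 3875, 2155, 7851]
Scenario B total after 3 periods: 17622
Difference B − A = 17622 − 16184 = 1438

1438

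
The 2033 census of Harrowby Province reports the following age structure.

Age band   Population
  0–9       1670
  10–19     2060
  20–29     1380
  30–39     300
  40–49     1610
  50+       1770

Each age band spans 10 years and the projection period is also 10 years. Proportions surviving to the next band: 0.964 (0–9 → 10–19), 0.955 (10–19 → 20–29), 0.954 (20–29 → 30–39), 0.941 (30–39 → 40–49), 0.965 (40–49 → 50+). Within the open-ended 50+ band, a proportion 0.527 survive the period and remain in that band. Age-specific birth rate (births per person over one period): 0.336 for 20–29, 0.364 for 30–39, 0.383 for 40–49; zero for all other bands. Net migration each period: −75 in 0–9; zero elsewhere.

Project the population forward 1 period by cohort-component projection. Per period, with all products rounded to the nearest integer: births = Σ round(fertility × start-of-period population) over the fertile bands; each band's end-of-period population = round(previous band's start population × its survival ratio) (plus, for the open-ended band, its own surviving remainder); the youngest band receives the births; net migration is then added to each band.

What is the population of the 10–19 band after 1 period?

Call the groups 1 to 6, youngest first.
After projecting period 1:
Births: 1380 * 0.336 = 464 ; 300 * 0.364 = 109 ; 1610 * 0.383 = 617 ⇒ total 1190
Group 2: 1670 * 0.964 = 1610
Group 3: 2060 * 0.955 = 1967
Group 4: 1380 * 0.954 = 1317
Group 5: 300 * 0.941 = 282
Group 6: 1610 * 0.965 + 1770 * 0.527 = 1554 + 933 = 2487
Net migration: Group 1 − 75 → 1115
Population now: 0–9=1115, 10–19=1610, 20–29=1967, 30–39=1317, 40–49=282, 50+=2487

1610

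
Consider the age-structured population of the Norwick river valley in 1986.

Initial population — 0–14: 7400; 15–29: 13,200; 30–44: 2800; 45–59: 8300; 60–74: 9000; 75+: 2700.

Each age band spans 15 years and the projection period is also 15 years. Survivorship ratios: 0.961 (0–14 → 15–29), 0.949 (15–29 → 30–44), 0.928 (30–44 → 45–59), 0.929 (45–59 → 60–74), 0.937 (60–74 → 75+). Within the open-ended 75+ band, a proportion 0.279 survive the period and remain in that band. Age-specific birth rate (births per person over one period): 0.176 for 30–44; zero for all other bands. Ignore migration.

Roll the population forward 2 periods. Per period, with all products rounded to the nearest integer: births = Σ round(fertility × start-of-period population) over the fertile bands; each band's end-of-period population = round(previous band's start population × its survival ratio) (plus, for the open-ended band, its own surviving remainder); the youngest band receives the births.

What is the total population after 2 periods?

33254

Call the bands 1 to 6, youngest first.
— Period 1 —
Births: 2800 × 0.176 = 493
Band 2: 7400 × 0.961 = 7111
Band 3: 13200 × 0.949 = 12527
Band 4: 2800 × 0.928 = 2598
Band 5: 8300 × 0.929 = 7711
Band 6: 9000 × 0.937 + 2700 × 0.279 = 8433 + 753 = 9186
Giving 493 / 7111 / 12527 / 2598 / 7711 / 9186.
— Period 2 —
Births: 12527 × 0.176 = 2205
Band 2: 493 × 0.961 = 474
Band 3: 7111 × 0.949 = 6748
Band 4: 12527 × 0.928 = 11625
Band 5: 2598 × 0.929 = 2414
Band 6: 7711 × 0.937 + 9186 × 0.279 = 7225 + 2563 = 9788
Giving 2205 / 474 / 6748 / 11625 / 2414 / 9788.
Total after period 2: 2205 + 474 + 6748 + 11625 + 2414 + 9788 = 33254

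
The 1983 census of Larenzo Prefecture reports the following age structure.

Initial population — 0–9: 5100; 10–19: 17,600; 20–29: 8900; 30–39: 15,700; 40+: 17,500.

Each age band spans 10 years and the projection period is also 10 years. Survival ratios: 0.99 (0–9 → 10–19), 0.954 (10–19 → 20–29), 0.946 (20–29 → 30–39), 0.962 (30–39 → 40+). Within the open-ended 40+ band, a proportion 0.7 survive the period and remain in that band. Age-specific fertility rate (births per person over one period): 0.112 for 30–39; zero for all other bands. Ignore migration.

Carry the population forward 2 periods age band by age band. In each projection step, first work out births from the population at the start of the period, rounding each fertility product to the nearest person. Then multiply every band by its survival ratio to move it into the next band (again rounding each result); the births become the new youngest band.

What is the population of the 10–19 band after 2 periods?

1740

Period 1:
Births: 15700 × 0.112 = 1758
10–19: 5100 × 0.99 = 5049
20–29: 17600 × 0.954 = 16790
30–39: 8900 × 0.946 = 8419
40+: 15700 × 0.962 + 17500 × 0.7 = 15103 + 12250 = 27353
End of period: [1758, 5049, 16790, 8419, 27353]
Period 2:
Births: 8419 × 0.112 = 943
10–19: 1758 × 0.99 = 1740
20–29: 5049 × 0.954 = 4817
30–39: 16790 × 0.946 = 15883
40+: 8419 × 0.962 + 27353 × 0.7 = 8099 + 19147 = 27246
End of period: [943, 1740, 4817, 15883, 27246]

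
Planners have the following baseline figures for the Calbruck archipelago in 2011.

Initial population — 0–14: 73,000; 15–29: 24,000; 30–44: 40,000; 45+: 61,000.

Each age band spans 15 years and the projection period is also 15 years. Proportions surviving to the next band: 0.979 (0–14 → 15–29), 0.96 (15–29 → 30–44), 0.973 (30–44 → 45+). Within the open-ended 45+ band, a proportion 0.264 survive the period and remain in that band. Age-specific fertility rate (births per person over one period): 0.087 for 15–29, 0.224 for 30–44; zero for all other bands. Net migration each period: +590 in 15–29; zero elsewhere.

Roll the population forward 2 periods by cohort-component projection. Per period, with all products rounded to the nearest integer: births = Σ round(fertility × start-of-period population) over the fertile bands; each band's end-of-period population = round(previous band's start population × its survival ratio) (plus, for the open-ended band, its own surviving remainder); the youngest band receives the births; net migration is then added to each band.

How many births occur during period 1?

11048

(Bands numbered youngest = 1 to oldest = 4.)
Period 1:
Births: 24000 × 0.087 = 2088 ; 40000 × 0.224 = 8960 — total 11048
Band 2: 73000 × 0.979 = 71467
Band 3: 24000 × 0.96 = 23040
Band 4: 40000 × 0.973 + 61000 × 0.264 = 38920 + 16104 = 55024
Net migration: Band 2 + 590 → 72057
Population now: 0–14=11048, 15–29=72057, 30–44=23040, 45+=55024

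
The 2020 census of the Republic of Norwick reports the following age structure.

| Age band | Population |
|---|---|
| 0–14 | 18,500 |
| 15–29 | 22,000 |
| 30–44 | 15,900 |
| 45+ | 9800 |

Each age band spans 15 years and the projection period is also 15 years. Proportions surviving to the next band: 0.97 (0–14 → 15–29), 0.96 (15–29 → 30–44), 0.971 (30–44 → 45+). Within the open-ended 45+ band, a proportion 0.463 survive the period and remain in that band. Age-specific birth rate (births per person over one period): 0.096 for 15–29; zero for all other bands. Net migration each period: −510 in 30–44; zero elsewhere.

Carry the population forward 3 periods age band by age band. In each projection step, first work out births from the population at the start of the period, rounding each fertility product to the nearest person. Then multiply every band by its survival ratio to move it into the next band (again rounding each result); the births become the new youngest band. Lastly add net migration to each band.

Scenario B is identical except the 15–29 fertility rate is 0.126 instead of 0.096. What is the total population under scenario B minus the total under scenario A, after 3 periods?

After projecting period 1:
Births: 22000 × 0.096 = 2112
15–29: 18500 × 0.97 = 17945
30–44: 22000 × 0.96 = 21120
45+: 15900 × 0.971 + 9800 × 0.463 = 15439 + 4537 = 19976
Net migration: 30–44 − 510 → 20610
Giving 2112 / 17945 / 20610 / 19976.
After projecting period 2:
Births: 17945 × 0.096 = 1723
15–29: 2112 × 0.97 = 2049
30–44: 17945 × 0.96 = 17227
45+: 20610 × 0.971 + 19976 × 0.463 = 20012 + 9249 = 29261
Net migration: 30–44 − 510 → 16717
Giving 1723 / 2049 / 16717 / 29261.
After projecting period 3:
Births: 2049 × 0.096 = 197
15–29: 1723 × 0.97 = 1671
30–44: 2049 × 0.96 = 1967
45+: 16717 × 0.971 + 29261 × 0.463 = 16232 + 13548 = 29780
Net migration: 30–44 − 510 → 1457
Giving 197 / 1671 / 1457 / 29780.
Scenario A total after 3 periods: 33105
Scenario B projection —
After projecting period 1:
Births: 22000 × 0.126 = 2772
15–29: 18500 × 0.97 = 17945
30–44: 22000 × 0.96 = 21120
45+: 15900 × 0.971 + 9800 × 0.463 = 15439 + 4537 = 19976
Net migration: 30–44 − 510 → 20610
Giving 2772 / 17945 / 20610 / 19976.
After projecting period 2:
Births: 17945 × 0.126 = 2261
15–29: 2772 × 0.97 = 2689
30–44: 17945 × 0.96 = 17227
45+: 20610 × 0.971 + 19976 × 0.463 = 20012 + 9249 = 29261
Net migration: 30–44 − 510 → 16717
Giving 2261 / 2689 / 16717 / 29261.
After projecting period 3:
Births: 2689 × 0.126 = 339
15–29: 2261 × 0.97 = 2193
30–44: 2689 × 0.96 = 2581
45+: 16717 × 0.971 + 29261 × 0.463 = 16232 + 13548 = 29780
Net migration: 30–44 − 510 → 2071
Giving 339 / 2193 / 2071 / 29780.
Scenario B total after 3 periods: 34383
Difference B − A = 34383 − 33105 = 1278

1278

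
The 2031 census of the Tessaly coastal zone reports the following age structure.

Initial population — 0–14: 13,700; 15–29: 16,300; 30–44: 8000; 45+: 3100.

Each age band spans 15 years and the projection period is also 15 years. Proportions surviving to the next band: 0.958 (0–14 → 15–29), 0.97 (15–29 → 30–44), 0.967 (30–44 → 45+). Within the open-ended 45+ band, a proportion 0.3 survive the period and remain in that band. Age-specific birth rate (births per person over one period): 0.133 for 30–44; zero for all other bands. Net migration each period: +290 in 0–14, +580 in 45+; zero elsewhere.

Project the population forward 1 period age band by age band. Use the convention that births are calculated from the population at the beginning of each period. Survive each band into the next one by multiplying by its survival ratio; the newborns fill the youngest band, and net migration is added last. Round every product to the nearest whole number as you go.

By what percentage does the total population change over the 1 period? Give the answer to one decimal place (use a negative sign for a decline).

-3.8

Numbering the bands 1..4 from youngest to oldest:
— Period 1 —
Births: 8000 × 0.133 = 1064
Band 2: 13700 × 0.958 = 13125
Band 3: 16300 × 0.97 = 15811
Band 4: 8000 × 0.967 + 3100 × 0.3 = 7736 + 930 = 8666
Net migration: Band 1 + 290 → 1354; Band 4 + 580 → 9246
→ [1354, 13125, 15811, 9246]
Total: 41100 → 39536; change = -1564; percentage change = -3.8%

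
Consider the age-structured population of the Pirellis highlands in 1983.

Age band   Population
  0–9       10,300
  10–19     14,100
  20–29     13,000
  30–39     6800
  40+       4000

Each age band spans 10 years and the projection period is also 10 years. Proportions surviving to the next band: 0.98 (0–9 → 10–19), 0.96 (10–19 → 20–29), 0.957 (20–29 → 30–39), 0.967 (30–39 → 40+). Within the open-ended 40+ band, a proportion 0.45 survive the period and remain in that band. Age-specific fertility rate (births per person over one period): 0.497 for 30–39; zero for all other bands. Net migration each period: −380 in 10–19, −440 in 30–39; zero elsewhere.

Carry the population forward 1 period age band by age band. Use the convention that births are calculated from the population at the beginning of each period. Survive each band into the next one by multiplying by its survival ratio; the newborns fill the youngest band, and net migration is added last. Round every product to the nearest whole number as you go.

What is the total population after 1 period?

47007

After projecting period 1:
Births: 6800 × 0.497 = 3380
10–19: 10300 × 0.98 = 10094
20–29: 14100 × 0.96 = 13536
30–39: 13000 × 0.957 = 12441
40+: 6800 × 0.967 + 4000 × 0.45 = 6576 + 1800 = 8376
Net migration: 10–19 − 380 → 9714; 30–39 − 440 → 12001
End of period: [3380, 9714, 13536, 12001, 8376]
Total after period 1: 3380 + 9714 + 13536 + 12001 + 8376 = 47007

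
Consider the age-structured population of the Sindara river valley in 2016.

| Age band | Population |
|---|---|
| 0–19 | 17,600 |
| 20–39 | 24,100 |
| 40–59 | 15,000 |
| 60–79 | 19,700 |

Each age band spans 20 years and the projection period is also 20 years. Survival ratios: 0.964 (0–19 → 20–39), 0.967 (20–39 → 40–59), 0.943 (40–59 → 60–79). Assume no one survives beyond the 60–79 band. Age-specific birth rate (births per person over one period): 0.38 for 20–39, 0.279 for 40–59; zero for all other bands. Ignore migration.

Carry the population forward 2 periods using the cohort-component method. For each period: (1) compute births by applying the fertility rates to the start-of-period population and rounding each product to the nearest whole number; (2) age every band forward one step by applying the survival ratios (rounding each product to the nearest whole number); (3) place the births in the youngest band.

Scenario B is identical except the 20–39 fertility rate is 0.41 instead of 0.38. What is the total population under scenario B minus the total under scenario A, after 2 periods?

Period 1:
Births: 24100 * 0.38 = 9158 ; 15000 * 0.279 = 4185 → 13343
20–39: 17600 * 0.964 = 16966
40–59: 24100 * 0.967 = 23305
60–79: 15000 * 0.943 = 14145
→ [13343, 16966, 23305, 14145]
Period 2:
Births: 16966 * 0.38 = 6447 ; 23305 * 0.279 = 6502 → 12949
20–39: 13343 * 0.964 = 12863
40–59: 16966 * 0.967 = 16406
60–79: 23305 * 0.943 = 21977
→ [12949, 12863, 16406, 21977]
Scenario A total after 2 periods: 64195
Scenario B projection —
Period 1:
Births: 24100 * 0.41 = 9881 ; 15000 * 0.279 = 4185 → 14066
20–39: 17600 * 0.964 = 16966
40–59: 24100 * 0.967 = 23305
60–79: 15000 * 0.943 = 14145
→ [14066, 16966, 23305, 14145]
Period 2:
Births: 16966 * 0.41 = 6956 ; 23305 * 0.279 = 6502 → 13458
20–39: 14066 * 0.964 = 13560
40–59: 16966 * 0.967 = 16406
60–79: 23305 * 0.943 = 21977
→ [13458, 13560, 16406, 21977]
Scenario B total after 2 periods: 65401
Difference B − A = 65401 − 64195 = 1206

1206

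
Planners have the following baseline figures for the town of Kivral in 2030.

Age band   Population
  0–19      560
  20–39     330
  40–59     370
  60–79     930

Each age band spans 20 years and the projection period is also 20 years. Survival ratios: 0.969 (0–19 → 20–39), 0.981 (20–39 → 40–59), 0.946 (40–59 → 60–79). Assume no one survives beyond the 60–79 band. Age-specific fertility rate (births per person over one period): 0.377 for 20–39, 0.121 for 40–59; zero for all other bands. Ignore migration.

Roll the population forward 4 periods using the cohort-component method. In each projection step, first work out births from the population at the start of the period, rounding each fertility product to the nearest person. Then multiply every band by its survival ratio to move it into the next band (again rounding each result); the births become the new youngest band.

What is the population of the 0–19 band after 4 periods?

108

[period 1]
Births: 330 × 0.377 = 124, 370 × 0.121 = 45 — total 169
20–39: 560 × 0.969 = 543
40–59: 330 × 0.981 = 324
60–79: 370 × 0.946 = 350
→ [169, 543, 324, 350]
[period 2]
Births: 543 × 0.377 = 205, 324 × 0.121 = 39 — total 244
20–39: 169 × 0.969 = 164
40–59: 543 × 0.981 = 533
60–79: 324 × 0.946 = 307
→ [244, 164, 533, 307]
[period 3]
Births: 164 × 0.377 = 62, 533 × 0.121 = 64 — total 126
20–39: 244 × 0.969 = 236
40–59: 164 × 0.981 = 161
60–79: 533 × 0.946 = 504
→ [126, 236, 161, 504]
[period 4]
Births: 236 × 0.377 = 89, 161 × 0.121 = 19 — total 108
20–39: 126 × 0.969 = 122
40–59: 236 × 0.981 = 232
60–79: 161 × 0.946 = 152
→ [108, 122, 232, 152]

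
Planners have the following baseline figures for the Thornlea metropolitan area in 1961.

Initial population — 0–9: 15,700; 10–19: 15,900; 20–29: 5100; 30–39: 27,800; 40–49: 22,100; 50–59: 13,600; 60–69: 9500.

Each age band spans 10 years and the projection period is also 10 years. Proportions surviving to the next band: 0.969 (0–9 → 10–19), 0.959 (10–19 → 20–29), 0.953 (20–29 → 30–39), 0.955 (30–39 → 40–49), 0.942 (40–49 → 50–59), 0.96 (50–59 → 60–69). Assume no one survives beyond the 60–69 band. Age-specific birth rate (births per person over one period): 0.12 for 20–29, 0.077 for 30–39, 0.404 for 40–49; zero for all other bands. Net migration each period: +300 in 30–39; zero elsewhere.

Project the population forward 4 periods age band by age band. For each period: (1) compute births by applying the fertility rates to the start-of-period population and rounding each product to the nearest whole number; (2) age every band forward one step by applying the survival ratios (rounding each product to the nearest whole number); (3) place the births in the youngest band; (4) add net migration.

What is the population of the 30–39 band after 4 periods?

10645

Call the groups 1 to 7, youngest first.
Period 1.
Births: 5100 * 0.12 = 612, 27800 * 0.077 = 2141, 22100 * 0.404 = 8928 → total 11681
Group 2: 15700 * 0.969 = 15213
Group 3: 15900 * 0.959 = 15248
Group 4: 5100 * 0.953 = 4860
Group 5: 27800 * 0.955 = 26549
Group 6: 22100 * 0.942 = 20818
Group 7: 13600 * 0.96 = 13056
Net migration: Group 4 + 300 → 5160
Giving 11681 / 15213 / 15248 / 5160 / 26549 / 20818 / 13056.
Period 2.
Births: 15248 * 0.12 = 1830, 5160 * 0.077 = 397, 26549 * 0.404 = 10726 → total 12953
Group 2: 11681 * 0.969 = 11319
Group 3: 15213 * 0.959 = 14589
Group 4: 15248 * 0.953 = 14531
Group 5: 5160 * 0.955 = 4928
Group 6: 26549 * 0.942 = 25009
Group 7: 20818 * 0.96 = 19985
Net migration: Group 4 + 300 → 14831
Giving 12953 / 11319 / 14589 / 14831 / 4928 / 25009 / 19985.
Period 3.
Births: 14589 * 0.12 = 1751, 14831 * 0.077 = 1142, 4928 * 0.404 = 1991 → total 4884
Group 2: 12953 * 0.969 = 12551
Group 3: 11319 * 0.959 = 10855
Group 4: 14589 * 0.953 = 13903
Group 5: 14831 * 0.955 = 14164
Group 6: 4928 * 0.942 = 4642
Group 7: 25009 * 0.96 = 24009
Net migration: Group 4 + 300 → 14203
Giving 4884 / 12551 / 10855 / 14203 / 14164 / 4642 / 24009.
Period 4.
Births: 10855 * 0.12 = 1303, 14203 * 0.077 = 1094, 14164 * 0.404 = 5722 → total 8119
Group 2: 4884 * 0.969 = 4733
Group 3: 12551 * 0.959 = 12036
Group 4: 10855 * 0.953 = 10345
Group 5: 14203 * 0.955 = 13564
Group 6: 14164 * 0.942 = 13342
Group 7: 4642 * 0.96 = 4456
Net migration: Group 4 + 300 → 10645
Giving 8119 / 4733 / 12036 / 10645 / 13564 / 13342 / 4456.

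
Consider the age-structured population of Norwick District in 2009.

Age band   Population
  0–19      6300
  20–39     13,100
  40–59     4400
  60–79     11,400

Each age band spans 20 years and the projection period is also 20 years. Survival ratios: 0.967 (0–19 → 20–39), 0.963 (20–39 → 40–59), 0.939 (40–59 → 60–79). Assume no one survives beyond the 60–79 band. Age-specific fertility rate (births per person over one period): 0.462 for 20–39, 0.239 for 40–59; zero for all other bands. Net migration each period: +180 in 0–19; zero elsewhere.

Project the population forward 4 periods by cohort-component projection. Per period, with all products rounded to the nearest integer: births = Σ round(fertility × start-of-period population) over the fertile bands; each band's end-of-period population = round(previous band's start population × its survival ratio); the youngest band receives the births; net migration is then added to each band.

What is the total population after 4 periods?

Let band 1 be 0–19 through band 4 = 60–79.
— Period 1 —
Births: 13100 * 0.462 = 6052 ; 4400 * 0.239 = 1052 ⇒ total 7104
Band 2: 6300 * 0.967 = 6092
Band 3: 13100 * 0.963 = 12615
Band 4: 4400 * 0.939 = 4132
Net migration: Band 1 + 180 → 7284
End of period: [7284, 6092, 12615, 4132]
— Period 2 —
Births: 6092 * 0.462 = 2815 ; 12615 * 0.239 = 3015 ⇒ total 5830
Band 2: 7284 * 0.967 = 7044
Band 3: 6092 * 0.963 = 5867
Band 4: 12615 * 0.939 = 11845
Net migration: Band 1 + 180 → 6010
End of period: [6010, 7044, 5867, 11845]
— Period 3 —
Births: 7044 * 0.462 = 3254 ; 5867 * 0.239 = 1402 ⇒ total 4656
Band 2: 6010 * 0.967 = 5812
Band 3: 7044 * 0.963 = 6783
Band 4: 5867 * 0.939 = 5509
Net migration: Band 1 + 180 → 4836
End of period: [4836, 5812, 6783, 5509]
— Period 4 —
Births: 5812 * 0.462 = 2685 ; 6783 * 0.239 = 1621 ⇒ total 4306
Band 2: 4836 * 0.967 = 4676
Band 3: 5812 * 0.963 = 5597
Band 4: 6783 * 0.939 = 6369
Net migration: Band 1 + 180 → 4486
End of period: [4486, 4676, 5597, 6369]
Total after period 4: 4486 + 4676 + 5597 + 6369 = 21128

21128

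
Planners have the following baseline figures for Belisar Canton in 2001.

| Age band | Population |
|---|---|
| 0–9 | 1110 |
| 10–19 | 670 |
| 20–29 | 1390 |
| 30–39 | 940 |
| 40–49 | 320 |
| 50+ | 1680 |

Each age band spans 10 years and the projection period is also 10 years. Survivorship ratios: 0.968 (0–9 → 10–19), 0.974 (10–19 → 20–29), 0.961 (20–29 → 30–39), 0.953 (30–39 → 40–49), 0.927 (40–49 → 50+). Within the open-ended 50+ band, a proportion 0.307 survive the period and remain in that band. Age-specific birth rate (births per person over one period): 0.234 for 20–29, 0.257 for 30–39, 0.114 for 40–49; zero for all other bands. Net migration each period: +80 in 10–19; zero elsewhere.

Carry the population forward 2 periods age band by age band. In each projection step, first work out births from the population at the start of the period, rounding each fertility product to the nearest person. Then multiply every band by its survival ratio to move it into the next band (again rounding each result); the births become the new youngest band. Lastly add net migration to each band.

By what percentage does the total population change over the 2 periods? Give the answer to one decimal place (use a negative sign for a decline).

After projecting period 1:
Births: 1390 * 0.234 = 325 ; 940 * 0.257 = 242 ; 320 * 0.114 = 36 ⇒ total 603
10–19: 1110 * 0.968 = 1074
20–29: 670 * 0.974 = 653
30–39: 1390 * 0.961 = 1336
40–49: 940 * 0.953 = 896
50+: 320 * 0.927 + 1680 * 0.307 = 297 + 516 = 813
Net migration: 10–19 + 80 → 1154
Population now: 0–9=603, 10–19=1154, 20–29=653, 30–39=1336, 40–49=896, 50+=813
After projecting period 2:
Births: 653 * 0.234 = 153 ; 1336 * 0.257 = 343 ; 896 * 0.114 = 102 ⇒ total 598
10–19: 603 * 0.968 = 584
20–29: 1154 * 0.974 = 1124
30–39: 653 * 0.961 = 628
40–49: 1336 * 0.953 = 1273
50+: 896 * 0.927 + 813 * 0.307 = 831 + 250 = 1081
Net migration: 10–19 + 80 → 664
Population now: 0–9=598, 10–19=664, 20–29=1124, 30–39=628, 40–49=1273, 50+=1081
Total: 6110 → 5368; change = -742; percentage change = -12.1%

-12.1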